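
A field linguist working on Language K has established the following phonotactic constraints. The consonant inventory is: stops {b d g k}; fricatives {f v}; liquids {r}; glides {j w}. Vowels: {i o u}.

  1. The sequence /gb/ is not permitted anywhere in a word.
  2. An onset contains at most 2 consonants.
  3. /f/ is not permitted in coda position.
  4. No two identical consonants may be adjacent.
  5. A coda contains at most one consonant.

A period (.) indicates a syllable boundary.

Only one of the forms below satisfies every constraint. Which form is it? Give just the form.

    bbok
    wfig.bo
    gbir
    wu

wu

bbok — violates constraint 4: adjacent identical consonants /bb/ → phonotactically illegal
wfig.bo — violates constraint 1: contains banned sequence /gb/ → phonotactically illegal
gbir — violates constraint 1: contains banned sequence /gb/ → phonotactically illegal
wu — σ1 onset /w/, coda /∅/ ok → phonotactically legal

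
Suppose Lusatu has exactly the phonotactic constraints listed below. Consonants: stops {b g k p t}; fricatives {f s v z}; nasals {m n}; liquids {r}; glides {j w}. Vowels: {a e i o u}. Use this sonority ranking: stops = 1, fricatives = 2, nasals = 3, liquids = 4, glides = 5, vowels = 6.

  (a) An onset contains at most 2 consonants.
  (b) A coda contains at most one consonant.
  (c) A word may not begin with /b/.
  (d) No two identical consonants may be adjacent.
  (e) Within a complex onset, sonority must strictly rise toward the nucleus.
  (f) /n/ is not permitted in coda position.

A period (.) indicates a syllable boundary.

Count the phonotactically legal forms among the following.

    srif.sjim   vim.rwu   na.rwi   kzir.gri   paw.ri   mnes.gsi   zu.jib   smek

7

srif.sjim — σ1 onset /sr/ (2→4 rises), coda /f/ ok; σ2 onset /sj/ (2→5 rises), coda /m/ ok → phonotactically legal
vim.rwu — σ1 onset /v/, coda /m/ ok; σ2 onset /rw/ (4→5 rises), coda /∅/ ok → phonotactically legal
na.rwi — σ1 onset /n/, coda /∅/ ok; σ2 onset /rw/ (4→5 rises), coda /∅/ ok → phonotactically legal
kzir.gri — σ1 onset /kz/ (1→2 rises), coda /r/ ok; σ2 onset /gr/ (1→4 rises), coda /∅/ ok → phonotactically legal
paw.ri — σ1 onset /p/, coda /w/ ok; σ2 onset /r/, coda /∅/ ok → phonotactically legal
mnes.gsi — violates constraint (e): syllable 1 onset /mn/: /m/ (nasal, 3) → /n/ (nasal, 3) does not rise → phonotactically illegal
zu.jib — σ1 onset /z/, coda /∅/ ok; σ2 onset /j/, coda /b/ ok → phonotactically legal
smek — σ1 onset /sm/ (2→3 rises), coda /k/ ok → phonotactically legal
Phonotactically legal: srif.sjim, vim.rwu, na.rwi, kzir.gri, paw.ri, zu.jib, smek → 7.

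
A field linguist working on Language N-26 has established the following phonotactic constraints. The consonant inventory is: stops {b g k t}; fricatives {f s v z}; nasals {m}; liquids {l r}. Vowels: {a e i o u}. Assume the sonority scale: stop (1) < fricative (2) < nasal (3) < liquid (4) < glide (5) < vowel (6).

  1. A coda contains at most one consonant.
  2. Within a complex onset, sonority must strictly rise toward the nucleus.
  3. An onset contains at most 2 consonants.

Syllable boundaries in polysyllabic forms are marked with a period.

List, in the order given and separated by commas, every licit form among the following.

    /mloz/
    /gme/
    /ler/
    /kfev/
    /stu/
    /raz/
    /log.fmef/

/mloz/, /gme/, /ler/, /kfev/, /raz/, /log.fmef/

/mloz/ — σ1 onset /ml/ (3→4 rises), coda /z/ ok → licit
/gme/ — σ1 onset /gm/ (1→3 rises), coda /∅/ ok → licit
/ler/ — σ1 onset /l/, coda /r/ ok → licit
/kfev/ — σ1 onset /kf/ (1→2 rises), coda /v/ ok → licit
/stu/ — violates constraint 2: syllable 1 onset /st/: /s/ (fricative, 2) → /t/ (stop, 1) does not rise → illicit
/raz/ — σ1 onset /r/, coda /z/ ok → licit
/log.fmef/ — σ1 onset /l/, coda /g/ ok; σ2 onset /fm/ (2→3 rises), coda /f/ ok → licit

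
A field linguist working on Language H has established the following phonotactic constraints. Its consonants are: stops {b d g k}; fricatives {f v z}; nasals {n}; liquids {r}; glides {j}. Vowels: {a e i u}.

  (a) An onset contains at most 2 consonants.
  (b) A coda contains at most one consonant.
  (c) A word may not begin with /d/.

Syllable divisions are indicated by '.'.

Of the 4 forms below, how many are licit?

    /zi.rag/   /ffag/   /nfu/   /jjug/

/zi.rag/ — σ1 onset /z/, coda /∅/ ok; σ2 onset /r/, coda /g/ ok → licit
/ffag/ — σ1 onset /ff/ (2C), coda /g/ ok → licit
/nfu/ — σ1 onset /nf/ (2C), coda /∅/ ok → licit
/jjug/ — σ1 onset /jj/ (2C), coda /g/ ok → licit
Licit: /zi.rag/, /ffag/, /nfu/, /jjug/ → 4.

4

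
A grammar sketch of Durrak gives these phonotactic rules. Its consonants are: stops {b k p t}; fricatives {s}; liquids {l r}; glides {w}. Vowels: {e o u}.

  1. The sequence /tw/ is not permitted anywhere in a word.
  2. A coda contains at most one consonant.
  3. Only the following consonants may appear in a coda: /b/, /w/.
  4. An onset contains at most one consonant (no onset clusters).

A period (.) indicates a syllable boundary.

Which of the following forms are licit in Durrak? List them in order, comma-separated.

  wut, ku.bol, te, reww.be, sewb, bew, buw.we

te, bew, buw.we

wut — violates constraint 3: syllable 1 coda contains /t/, which is not a licensed coda consonant → illicit
ku.bol — violates constraint 3: syllable 2 coda contains /l/, which is not a licensed coda consonant → illicit
te — σ1 onset /t/, coda /∅/ ok → licit
reww.be — violates constraint 2: syllable 1 coda /ww/ has 2 consonants (> 1) → illicit
sewb — violates constraint 2: syllable 1 coda /wb/ has 2 consonants (> 1) → illicit
bew — σ1 onset /b/, coda /w/ ok → licit
buw.we — σ1 onset /b/, coda /w/ ok; σ2 onset /w/, coda /∅/ ok → licit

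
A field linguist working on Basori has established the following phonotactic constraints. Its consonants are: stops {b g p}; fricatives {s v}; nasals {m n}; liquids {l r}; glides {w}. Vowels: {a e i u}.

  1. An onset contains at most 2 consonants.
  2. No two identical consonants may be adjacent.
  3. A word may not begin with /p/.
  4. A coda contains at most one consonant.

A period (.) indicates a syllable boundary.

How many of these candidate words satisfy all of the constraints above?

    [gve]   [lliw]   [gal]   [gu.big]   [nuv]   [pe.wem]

[gve] — σ1 onset /gv/ (2C), coda /∅/ ok → permitted
[lliw] — violates constraint 2: adjacent identical consonants /ll/ → not permitted
[gal] — σ1 onset /g/, coda /l/ ok → permitted
[gu.big] — σ1 onset /g/, coda /∅/ ok; σ2 onset /b/, coda /g/ ok → permitted
[nuv] — σ1 onset /n/, coda /v/ ok → permitted
[pe.wem] — violates constraint 3: word begins with /p/ → not permitted
Permitted: [gve], [gal], [gu.big], [nuv] → 4.

4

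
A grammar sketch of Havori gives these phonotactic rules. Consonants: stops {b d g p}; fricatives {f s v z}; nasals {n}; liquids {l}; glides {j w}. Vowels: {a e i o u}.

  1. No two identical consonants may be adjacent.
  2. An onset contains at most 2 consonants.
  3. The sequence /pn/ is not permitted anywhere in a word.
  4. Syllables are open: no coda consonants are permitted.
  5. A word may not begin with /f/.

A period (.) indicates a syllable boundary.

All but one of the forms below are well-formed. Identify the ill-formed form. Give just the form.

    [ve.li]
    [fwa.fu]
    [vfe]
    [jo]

[ve.li] — σ1 onset /v/, coda /∅/ ok; σ2 onset /l/, coda /∅/ ok → well-formed
[fwa.fu] — violates constraint 5: word begins with /f/ → ill-formed
[vfe] — σ1 onset /vf/ (2C), coda /∅/ ok → well-formed
[jo] — σ1 onset /j/, coda /∅/ ok → well-formed

[fwa.fu]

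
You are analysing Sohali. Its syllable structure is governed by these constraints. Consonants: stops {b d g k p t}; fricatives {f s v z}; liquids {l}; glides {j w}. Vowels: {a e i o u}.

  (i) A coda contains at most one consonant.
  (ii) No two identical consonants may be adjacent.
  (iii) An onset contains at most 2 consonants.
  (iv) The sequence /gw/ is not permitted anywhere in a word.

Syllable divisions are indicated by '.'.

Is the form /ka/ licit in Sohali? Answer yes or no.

yes

/ka/ — σ1 onset /k/, coda /∅/ ok → licit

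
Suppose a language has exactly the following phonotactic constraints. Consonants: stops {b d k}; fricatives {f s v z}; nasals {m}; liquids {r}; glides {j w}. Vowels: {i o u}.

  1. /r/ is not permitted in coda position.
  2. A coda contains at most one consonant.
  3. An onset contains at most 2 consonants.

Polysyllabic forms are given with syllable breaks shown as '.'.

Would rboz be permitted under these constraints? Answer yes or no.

yes

rboz — σ1 onset /rb/ (2C), coda /z/ ok → permitted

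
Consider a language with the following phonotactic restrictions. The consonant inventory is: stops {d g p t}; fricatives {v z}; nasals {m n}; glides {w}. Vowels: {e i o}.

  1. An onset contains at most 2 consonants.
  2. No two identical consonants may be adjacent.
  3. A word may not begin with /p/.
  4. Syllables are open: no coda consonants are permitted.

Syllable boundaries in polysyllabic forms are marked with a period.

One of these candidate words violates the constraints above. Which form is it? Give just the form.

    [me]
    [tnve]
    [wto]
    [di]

[tnve]

[me] — σ1 onset /m/, coda /∅/ ok → permitted
[tnve] — violates constraint 1: syllable 1 onset /tnv/ has 3 consonants (> 2) → not permitted
[wto] — σ1 onset /wt/ (2C), coda /∅/ ok → permitted
[di] — σ1 onset /d/, coda /∅/ ok → permitted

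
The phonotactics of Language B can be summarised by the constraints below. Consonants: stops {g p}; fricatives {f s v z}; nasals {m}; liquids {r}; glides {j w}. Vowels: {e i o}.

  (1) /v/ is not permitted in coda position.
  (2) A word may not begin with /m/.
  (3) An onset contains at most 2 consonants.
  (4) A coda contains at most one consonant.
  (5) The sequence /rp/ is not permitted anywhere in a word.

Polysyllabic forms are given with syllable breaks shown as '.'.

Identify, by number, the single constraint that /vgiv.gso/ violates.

/vgiv.gso/: syllable 1 coda contains /v/.
This is a violation of constraint 1: "/v/ is not permitted in coda position."
The remaining constraints (2, 3, 4, 5) are satisfied.

1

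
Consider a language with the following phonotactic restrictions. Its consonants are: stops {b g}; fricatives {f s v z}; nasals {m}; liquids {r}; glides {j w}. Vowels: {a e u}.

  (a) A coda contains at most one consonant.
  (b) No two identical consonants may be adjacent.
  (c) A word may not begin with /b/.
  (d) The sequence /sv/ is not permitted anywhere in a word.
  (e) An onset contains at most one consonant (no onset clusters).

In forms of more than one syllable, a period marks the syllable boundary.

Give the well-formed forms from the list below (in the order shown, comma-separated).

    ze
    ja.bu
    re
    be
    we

ze — σ1 onset /z/, coda /∅/ ok → well-formed
ja.bu — σ1 onset /j/, coda /∅/ ok; σ2 onset /b/, coda /∅/ ok → well-formed
re — σ1 onset /r/, coda /∅/ ok → well-formed
be — violates constraint (c): word begins with /b/ → ill-formed
we — σ1 onset /w/, coda /∅/ ok → well-formed

ze, ja.bu, re, we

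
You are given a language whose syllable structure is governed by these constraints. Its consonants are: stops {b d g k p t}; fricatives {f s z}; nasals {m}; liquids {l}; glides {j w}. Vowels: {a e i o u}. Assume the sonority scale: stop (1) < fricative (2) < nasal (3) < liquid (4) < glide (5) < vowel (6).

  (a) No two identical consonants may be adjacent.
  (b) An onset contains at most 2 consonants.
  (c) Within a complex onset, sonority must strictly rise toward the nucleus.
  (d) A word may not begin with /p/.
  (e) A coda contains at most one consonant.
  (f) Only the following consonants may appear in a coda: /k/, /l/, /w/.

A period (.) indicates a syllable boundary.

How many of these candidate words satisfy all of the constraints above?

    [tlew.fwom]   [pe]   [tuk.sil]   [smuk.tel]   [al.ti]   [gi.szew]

[tlew.fwom] — violates constraint (f): syllable 2 coda contains /m/, which is not a licensed coda consonant → illicit
[pe] — violates constraint (d): word begins with /p/ → illicit
[tuk.sil] — σ1 onset /t/, coda /k/ ok; σ2 onset /s/, coda /l/ ok → licit
[smuk.tel] — σ1 onset /sm/ (2→3 rises), coda /k/ ok; σ2 onset /t/, coda /l/ ok → licit
[al.ti] — σ1 onset /∅/, coda /l/ ok; σ2 onset /t/, coda /∅/ ok → licit
[gi.szew] — violates constraint (c): syllable 2 onset /sz/: /s/ (fricative, 2) → /z/ (fricative, 2) does not rise → illicit
Licit: [tuk.sil], [smuk.tel], [al.ti] → 3.

3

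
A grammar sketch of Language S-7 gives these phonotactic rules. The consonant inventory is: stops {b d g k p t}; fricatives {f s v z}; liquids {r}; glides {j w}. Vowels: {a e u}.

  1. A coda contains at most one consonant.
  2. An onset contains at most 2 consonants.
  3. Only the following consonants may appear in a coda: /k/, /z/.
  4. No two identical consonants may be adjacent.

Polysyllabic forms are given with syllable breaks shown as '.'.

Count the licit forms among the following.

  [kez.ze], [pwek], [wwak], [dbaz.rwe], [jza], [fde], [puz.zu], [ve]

5

[kez.ze] — violates constraint 4: adjacent identical consonants /zz/ → illicit
[pwek] — σ1 onset /pw/ (2C), coda /k/ ok → licit
[wwak] — violates constraint 4: adjacent identical consonants /ww/ → illicit
[dbaz.rwe] — σ1 onset /db/ (2C), coda /z/ ok; σ2 onset /rw/ (2C), coda /∅/ ok → licit
[jza] — σ1 onset /jz/ (2C), coda /∅/ ok → licit
[fde] — σ1 onset /fd/ (2C), coda /∅/ ok → licit
[puz.zu] — violates constraint 4: adjacent identical consonants /zz/ → illicit
[ve] — σ1 onset /v/, coda /∅/ ok → licit
Licit: [pwek], [dbaz.rwe], [jza], [fde], [ve] → 5.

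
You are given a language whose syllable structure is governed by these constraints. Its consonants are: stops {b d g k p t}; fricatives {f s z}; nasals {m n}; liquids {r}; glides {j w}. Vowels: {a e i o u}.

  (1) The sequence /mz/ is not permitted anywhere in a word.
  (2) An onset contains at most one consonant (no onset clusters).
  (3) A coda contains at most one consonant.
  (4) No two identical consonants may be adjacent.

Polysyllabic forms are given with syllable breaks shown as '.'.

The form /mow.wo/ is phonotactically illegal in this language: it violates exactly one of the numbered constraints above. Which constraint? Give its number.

/mow.wo/: adjacent identical consonants /ww/.
This is a violation of constraint 4: "No two identical consonants may be adjacent."
The remaining constraints (1, 2, 3) are satisfied.

4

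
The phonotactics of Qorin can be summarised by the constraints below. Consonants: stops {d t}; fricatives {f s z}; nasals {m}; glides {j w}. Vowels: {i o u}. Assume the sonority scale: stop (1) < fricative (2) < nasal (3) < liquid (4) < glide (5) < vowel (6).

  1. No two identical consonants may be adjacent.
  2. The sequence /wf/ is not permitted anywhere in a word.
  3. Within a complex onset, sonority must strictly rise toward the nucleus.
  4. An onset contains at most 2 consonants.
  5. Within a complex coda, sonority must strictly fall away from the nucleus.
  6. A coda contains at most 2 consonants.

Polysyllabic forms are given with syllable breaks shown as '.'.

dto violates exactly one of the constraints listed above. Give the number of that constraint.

3

dto: syllable 1 onset /dt/: /d/ (stop, 1) → /t/ (stop, 1) does not rise.
This is a violation of constraint 3: "Within a complex onset, sonority must strictly rise toward the nucleus."
The remaining constraints (1, 2, 4, 5, 6) are satisfied.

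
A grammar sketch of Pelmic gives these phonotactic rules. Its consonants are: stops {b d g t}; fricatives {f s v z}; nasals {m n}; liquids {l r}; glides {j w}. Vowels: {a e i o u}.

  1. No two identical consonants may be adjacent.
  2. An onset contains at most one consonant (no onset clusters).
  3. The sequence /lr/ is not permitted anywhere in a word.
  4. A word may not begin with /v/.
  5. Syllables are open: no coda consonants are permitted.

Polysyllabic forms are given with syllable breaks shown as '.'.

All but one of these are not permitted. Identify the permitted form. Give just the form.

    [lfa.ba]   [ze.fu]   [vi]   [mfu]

[ze.fu]

[lfa.ba] — violates constraint 2: syllable 1 onset /lf/ has 2 consonants (> 1) → not permitted
[ze.fu] — σ1 onset /z/, coda /∅/ ok; σ2 onset /f/, coda /∅/ ok → permitted
[vi] — violates constraint 4: word begins with /v/ → not permitted
[mfu] — violates constraint 2: syllable 1 onset /mf/ has 2 consonants (> 1) → not permitted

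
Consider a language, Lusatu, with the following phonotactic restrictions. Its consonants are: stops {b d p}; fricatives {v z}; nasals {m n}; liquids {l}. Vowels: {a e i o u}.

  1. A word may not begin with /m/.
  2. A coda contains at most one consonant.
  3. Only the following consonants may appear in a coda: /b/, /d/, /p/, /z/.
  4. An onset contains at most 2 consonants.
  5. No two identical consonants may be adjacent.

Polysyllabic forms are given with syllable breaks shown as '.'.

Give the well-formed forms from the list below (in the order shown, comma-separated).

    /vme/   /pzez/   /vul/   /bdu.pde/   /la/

/vme/, /pzez/, /bdu.pde/, /la/

/vme/ — σ1 onset /vm/ (2C), coda /∅/ ok → well-formed
/pzez/ — σ1 onset /pz/ (2C), coda /z/ ok → well-formed
/vul/ — violates constraint 3: syllable 1 coda contains /l/, which is not a licensed coda consonant → ill-formed
/bdu.pde/ — σ1 onset /bd/ (2C), coda /∅/ ok; σ2 onset /pd/ (2C), coda /∅/ ok → well-formed
/la/ — σ1 onset /l/, coda /∅/ ok → well-formed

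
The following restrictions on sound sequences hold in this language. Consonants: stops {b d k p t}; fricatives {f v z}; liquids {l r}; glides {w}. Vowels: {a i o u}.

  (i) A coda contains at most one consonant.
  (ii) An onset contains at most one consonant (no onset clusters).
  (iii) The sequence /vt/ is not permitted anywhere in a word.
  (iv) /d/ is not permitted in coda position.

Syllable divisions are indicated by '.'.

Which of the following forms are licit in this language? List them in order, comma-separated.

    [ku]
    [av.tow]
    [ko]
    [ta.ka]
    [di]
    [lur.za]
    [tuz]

[ku], [ko], [ta.ka], [di], [lur.za], [tuz]

[ku] — σ1 onset /k/, coda /∅/ ok → licit
[av.tow] — violates constraint (iii): contains banned sequence /vt/ → illicit
[ko] — σ1 onset /k/, coda /∅/ ok → licit
[ta.ka] — σ1 onset /t/, coda /∅/ ok; σ2 onset /k/, coda /∅/ ok → licit
[di] — σ1 onset /d/, coda /∅/ ok → licit
[lur.za] — σ1 onset /l/, coda /r/ ok; σ2 onset /z/, coda /∅/ ok → licit
[tuz] — σ1 onset /t/, coda /z/ ok → licit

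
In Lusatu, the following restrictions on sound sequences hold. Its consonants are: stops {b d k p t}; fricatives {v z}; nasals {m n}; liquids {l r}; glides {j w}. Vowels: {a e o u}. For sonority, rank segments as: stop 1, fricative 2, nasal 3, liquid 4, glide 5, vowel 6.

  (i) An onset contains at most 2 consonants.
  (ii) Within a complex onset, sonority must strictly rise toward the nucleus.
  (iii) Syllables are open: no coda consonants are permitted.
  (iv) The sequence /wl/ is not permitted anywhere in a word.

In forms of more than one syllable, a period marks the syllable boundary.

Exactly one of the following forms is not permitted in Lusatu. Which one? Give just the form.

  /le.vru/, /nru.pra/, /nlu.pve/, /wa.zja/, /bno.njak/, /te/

/bno.njak/

/le.vru/ — σ1 onset /l/, coda /∅/ ok; σ2 onset /vr/ (2→4 rises), coda /∅/ ok → permitted
/nru.pra/ — σ1 onset /nr/ (3→4 rises), coda /∅/ ok; σ2 onset /pr/ (1→4 rises), coda /∅/ ok → permitted
/nlu.pve/ — σ1 onset /nl/ (3→4 rises), coda /∅/ ok; σ2 onset /pv/ (1→2 rises), coda /∅/ ok → permitted
/wa.zja/ — σ1 onset /w/, coda /∅/ ok; σ2 onset /zj/ (2→5 rises), coda /∅/ ok → permitted
/bno.njak/ — violates constraint (iii): syllable 2 coda /k/ has 1 consonant (> 0) → not permitted
/te/ — σ1 onset /t/, coda /∅/ ok → permitted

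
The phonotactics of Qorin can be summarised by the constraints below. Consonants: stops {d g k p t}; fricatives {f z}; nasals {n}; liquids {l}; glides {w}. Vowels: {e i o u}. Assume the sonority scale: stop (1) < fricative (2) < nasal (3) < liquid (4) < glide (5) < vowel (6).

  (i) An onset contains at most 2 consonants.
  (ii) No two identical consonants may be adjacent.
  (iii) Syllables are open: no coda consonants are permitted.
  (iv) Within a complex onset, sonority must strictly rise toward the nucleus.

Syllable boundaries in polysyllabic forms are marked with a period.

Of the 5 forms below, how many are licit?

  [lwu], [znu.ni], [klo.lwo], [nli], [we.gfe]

[lwu] — σ1 onset /lw/ (4→5 rises), coda /∅/ ok → licit
[znu.ni] — σ1 onset /zn/ (2→3 rises), coda /∅/ ok; σ2 onset /n/, coda /∅/ ok → licit
[klo.lwo] — σ1 onset /kl/ (1→4 rises), coda /∅/ ok; σ2 onset /lw/ (4→5 rises), coda /∅/ ok → licit
[nli] — σ1 onset /nl/ (3→4 rises), coda /∅/ ok → licit
[we.gfe] — σ1 onset /w/, coda /∅/ ok; σ2 onset /gf/ (1→2 rises), coda /∅/ ok → licit
Licit: [lwu], [znu.ni], [klo.lwo], [nli], [we.gfe] → 5.

5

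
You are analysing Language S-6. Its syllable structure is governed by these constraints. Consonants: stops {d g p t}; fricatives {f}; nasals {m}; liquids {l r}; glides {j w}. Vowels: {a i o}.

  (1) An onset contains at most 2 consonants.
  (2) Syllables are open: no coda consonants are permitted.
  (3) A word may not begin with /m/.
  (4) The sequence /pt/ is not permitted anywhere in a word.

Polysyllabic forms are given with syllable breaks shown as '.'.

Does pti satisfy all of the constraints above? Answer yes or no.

pti — violates constraint 4: contains banned sequence /pt/ → ill-formed

no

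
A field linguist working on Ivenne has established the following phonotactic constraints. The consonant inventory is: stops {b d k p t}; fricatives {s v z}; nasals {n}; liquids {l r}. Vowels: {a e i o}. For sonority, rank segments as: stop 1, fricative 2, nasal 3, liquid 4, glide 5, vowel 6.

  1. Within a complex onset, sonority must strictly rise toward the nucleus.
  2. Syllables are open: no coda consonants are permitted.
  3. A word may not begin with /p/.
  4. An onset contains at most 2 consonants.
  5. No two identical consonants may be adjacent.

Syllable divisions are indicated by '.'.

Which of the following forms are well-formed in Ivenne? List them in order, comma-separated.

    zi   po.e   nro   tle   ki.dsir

zi — σ1 onset /z/, coda /∅/ ok → well-formed
po.e — violates constraint 3: word begins with /p/ → ill-formed
nro — σ1 onset /nr/ (3→4 rises), coda /∅/ ok → well-formed
tle — σ1 onset /tl/ (1→4 rises), coda /∅/ ok → well-formed
ki.dsir — violates constraint 2: syllable 2 coda /r/ has 1 consonant (> 0) → ill-formed

zi, nro, tle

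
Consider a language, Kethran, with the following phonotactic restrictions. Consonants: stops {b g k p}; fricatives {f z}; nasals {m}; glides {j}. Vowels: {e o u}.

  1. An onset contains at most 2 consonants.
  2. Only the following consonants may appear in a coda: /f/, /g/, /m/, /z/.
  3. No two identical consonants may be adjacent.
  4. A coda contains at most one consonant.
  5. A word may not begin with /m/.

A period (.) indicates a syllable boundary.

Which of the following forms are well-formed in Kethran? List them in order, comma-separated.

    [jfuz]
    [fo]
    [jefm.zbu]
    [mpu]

[jfuz] — σ1 onset /jf/ (2C), coda /z/ ok → well-formed
[fo] — σ1 onset /f/, coda /∅/ ok → well-formed
[jefm.zbu] — violates constraint 4: syllable 1 coda /fm/ has 2 consonants (> 1) → ill-formed
[mpu] — violates constraint 5: word begins with /m/ → ill-formed

[jfuz], [fo]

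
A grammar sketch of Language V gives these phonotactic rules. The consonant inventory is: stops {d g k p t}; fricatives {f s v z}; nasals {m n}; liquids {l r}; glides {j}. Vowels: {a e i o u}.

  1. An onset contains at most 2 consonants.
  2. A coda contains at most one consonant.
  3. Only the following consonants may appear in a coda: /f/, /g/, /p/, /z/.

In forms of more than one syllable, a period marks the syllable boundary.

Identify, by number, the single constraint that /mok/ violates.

3

/mok/: syllable 1 coda contains /k/, which is not a licensed coda consonant.
This is a violation of constraint 3: "Only the following consonants may appear in a coda: /f/, /g/, /p/, /z/."
The remaining constraints (1, 2) are satisfied.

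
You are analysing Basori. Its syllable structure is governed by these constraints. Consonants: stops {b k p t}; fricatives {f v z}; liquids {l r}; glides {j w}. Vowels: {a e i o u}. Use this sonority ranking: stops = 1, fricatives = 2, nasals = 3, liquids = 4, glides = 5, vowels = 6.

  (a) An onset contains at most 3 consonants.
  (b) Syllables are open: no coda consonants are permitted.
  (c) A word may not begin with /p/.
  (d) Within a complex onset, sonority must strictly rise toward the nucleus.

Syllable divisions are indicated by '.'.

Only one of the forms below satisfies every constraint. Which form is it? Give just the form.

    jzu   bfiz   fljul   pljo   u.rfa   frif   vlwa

jzu — violates constraint (d): syllable 1 onset /jz/: /j/ (glide, 5) → /z/ (fricative, 2) does not rise → illicit
bfiz — violates constraint (b): syllable 1 coda /z/ has 1 consonant (> 0) → illicit
fljul — violates constraint (b): syllable 1 coda /l/ has 1 consonant (> 0) → illicit
pljo — violates constraint (c): word begins with /p/ → illicit
u.rfa — violates constraint (d): syllable 2 onset /rf/: /r/ (liquid, 4) → /f/ (fricative, 2) does not rise → illicit
frif — violates constraint (b): syllable 1 coda /f/ has 1 consonant (> 0) → illicit
vlwa — σ1 onset /vlw/ (2→4→5 rises), coda /∅/ ok → licit

vlwa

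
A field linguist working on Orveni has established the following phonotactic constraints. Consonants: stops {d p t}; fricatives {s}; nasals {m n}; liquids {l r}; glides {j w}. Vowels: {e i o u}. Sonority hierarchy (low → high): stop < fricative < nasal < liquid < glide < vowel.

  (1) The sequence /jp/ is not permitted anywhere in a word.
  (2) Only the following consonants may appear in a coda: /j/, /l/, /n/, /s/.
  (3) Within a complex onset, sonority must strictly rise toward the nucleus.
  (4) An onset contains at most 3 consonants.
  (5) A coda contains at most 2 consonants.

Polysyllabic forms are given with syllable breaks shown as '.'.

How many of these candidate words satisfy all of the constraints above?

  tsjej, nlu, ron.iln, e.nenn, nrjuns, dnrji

tsjej — σ1 onset /tsj/ (1→2→5 rises), coda /j/ ok → permitted
nlu — σ1 onset /nl/ (3→4 rises), coda /∅/ ok → permitted
ron.iln — σ1 onset /r/, coda /n/ ok; σ2 onset /∅/, coda /ln/ (2C) ok → permitted
e.nenn — σ1 onset /∅/, coda /∅/ ok; σ2 onset /n/, coda /nn/ (2C) ok → permitted
nrjuns — σ1 onset /nrj/ (3→4→5 rises), coda /ns/ (2C) ok → permitted
dnrji — violates constraint 4: syllable 1 onset /dnrj/ has 4 consonants (> 3) → not permitted
Permitted: tsjej, nlu, ron.iln, e.nenn, nrjuns → 5.

5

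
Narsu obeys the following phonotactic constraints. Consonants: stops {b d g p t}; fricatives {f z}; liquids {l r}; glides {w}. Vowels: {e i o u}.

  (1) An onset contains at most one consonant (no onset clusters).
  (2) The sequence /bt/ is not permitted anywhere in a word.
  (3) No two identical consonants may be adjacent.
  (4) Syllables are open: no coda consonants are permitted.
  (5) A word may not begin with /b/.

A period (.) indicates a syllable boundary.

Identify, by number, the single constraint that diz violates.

4

diz: syllable 1 coda /z/ has 1 consonant (> 0).
This is a violation of constraint 4: "Syllables are open: no coda consonants are permitted."
The remaining constraints (1, 2, 3, 5) are satisfied.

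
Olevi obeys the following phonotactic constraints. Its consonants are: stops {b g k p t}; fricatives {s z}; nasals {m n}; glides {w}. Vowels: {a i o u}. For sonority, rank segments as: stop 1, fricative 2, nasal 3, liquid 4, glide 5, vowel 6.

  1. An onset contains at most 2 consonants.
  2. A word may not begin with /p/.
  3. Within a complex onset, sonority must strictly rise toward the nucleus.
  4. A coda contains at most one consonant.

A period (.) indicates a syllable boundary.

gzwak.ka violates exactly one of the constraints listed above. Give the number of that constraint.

1

gzwak.ka: syllable 1 onset /gzw/ has 3 consonants (> 2).
This is a violation of constraint 1: "An onset contains at most 2 consonants."
The remaining constraints (2, 3, 4) are satisfied.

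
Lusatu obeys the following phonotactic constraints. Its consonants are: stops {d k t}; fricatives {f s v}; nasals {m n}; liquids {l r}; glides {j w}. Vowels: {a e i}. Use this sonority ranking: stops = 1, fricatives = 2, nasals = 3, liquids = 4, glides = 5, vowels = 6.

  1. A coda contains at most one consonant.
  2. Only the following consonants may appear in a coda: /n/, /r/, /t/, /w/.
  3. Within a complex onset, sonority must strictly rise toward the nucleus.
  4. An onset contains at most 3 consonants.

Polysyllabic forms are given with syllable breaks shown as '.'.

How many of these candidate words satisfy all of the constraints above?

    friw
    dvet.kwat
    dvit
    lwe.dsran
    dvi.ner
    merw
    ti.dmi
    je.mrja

7

friw — σ1 onset /fr/ (2→4 rises), coda /w/ ok → phonotactically legal
dvet.kwat — σ1 onset /dv/ (1→2 rises), coda /t/ ok; σ2 onset /kw/ (1→5 rises), coda /t/ ok → phonotactically legal
dvit — σ1 onset /dv/ (1→2 rises), coda /t/ ok → phonotactically legal
lwe.dsran — σ1 onset /lw/ (4→5 rises), coda /∅/ ok; σ2 onset /dsr/ (1→2→4 rises), coda /n/ ok → phonotactically legal
dvi.ner — σ1 onset /dv/ (1→2 rises), coda /∅/ ok; σ2 onset /n/, coda /r/ ok → phonotactically legal
merw — violates constraint 1: syllable 1 coda /rw/ has 2 consonants (> 1) → phonotactically illegal
ti.dmi — σ1 onset /t/, coda /∅/ ok; σ2 onset /dm/ (1→3 rises), coda /∅/ ok → phonotactically legal
je.mrja — σ1 onset /j/, coda /∅/ ok; σ2 onset /mrj/ (3→4→5 rises), coda /∅/ ok → phonotactically legal
Phonotactically legal: friw, dvet.kwat, dvit, lwe.dsran, dvi.ner, ti.dmi, je.mrja → 7.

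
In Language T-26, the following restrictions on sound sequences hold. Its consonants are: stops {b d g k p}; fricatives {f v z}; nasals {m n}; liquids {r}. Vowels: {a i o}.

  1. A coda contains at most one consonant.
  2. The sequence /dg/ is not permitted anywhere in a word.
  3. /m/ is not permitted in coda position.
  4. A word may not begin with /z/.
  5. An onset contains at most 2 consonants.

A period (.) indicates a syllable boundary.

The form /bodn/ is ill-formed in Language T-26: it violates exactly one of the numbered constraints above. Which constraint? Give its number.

/bodn/: syllable 1 coda /dn/ has 2 consonants (> 1).
This is a violation of constraint 1: "A coda contains at most one consonant."
The remaining constraints (2, 3, 4, 5) are satisfied.

1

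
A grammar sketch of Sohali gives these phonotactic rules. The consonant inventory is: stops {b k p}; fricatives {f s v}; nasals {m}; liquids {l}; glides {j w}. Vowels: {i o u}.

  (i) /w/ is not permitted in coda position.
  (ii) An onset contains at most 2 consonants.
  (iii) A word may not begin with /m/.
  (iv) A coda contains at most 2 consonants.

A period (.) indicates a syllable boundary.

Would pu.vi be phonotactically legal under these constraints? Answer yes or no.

pu.vi — σ1 onset /p/, coda /∅/ ok; σ2 onset /v/, coda /∅/ ok → phonotactically legal

yes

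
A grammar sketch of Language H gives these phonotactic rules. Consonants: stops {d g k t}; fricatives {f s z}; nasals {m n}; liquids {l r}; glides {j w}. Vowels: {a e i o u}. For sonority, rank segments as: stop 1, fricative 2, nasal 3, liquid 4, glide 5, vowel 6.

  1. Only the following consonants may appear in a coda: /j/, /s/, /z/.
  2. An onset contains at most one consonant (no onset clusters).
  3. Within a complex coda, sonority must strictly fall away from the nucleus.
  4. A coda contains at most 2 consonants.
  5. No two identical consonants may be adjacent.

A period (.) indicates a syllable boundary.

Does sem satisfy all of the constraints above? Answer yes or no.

no

sem — violates constraint 1: syllable 1 coda contains /m/, which is not a licensed coda consonant → phonotactically illegal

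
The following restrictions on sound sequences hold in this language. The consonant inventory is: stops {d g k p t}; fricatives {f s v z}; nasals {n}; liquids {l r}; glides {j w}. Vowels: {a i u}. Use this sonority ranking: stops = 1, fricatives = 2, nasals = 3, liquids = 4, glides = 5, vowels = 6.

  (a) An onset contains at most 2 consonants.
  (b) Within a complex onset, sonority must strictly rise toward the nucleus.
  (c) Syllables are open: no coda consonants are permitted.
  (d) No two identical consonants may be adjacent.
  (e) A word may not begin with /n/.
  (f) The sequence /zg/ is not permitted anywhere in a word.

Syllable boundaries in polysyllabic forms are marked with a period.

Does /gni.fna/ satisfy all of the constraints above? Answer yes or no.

/gni.fna/ — σ1 onset /gn/ (1→3 rises), coda /∅/ ok; σ2 onset /fn/ (2→3 rises), coda /∅/ ok → well-formed

yes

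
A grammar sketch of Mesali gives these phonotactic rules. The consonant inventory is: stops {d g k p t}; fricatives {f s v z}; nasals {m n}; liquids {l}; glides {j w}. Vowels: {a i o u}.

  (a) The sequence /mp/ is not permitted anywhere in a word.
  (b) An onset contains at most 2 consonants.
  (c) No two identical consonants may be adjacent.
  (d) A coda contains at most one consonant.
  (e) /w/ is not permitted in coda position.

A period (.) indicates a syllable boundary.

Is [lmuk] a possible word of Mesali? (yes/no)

yes

[lmuk] — σ1 onset /lm/ (2C), coda /k/ ok → licit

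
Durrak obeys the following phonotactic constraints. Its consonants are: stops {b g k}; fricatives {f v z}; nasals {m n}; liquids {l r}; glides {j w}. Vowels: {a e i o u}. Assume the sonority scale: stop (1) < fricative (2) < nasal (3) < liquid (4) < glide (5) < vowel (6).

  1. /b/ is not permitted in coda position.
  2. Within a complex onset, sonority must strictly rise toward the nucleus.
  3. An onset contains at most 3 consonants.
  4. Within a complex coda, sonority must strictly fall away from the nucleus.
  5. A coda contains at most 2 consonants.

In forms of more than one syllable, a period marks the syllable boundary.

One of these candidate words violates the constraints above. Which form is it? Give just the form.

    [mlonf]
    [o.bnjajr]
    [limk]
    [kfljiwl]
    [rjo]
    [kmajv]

[kfljiwl]

[mlonf] — σ1 onset /ml/ (3→4 rises), coda /nf/ (3→2 falls) ok → well-formed
[o.bnjajr] — σ1 onset /∅/, coda /∅/ ok; σ2 onset /bnj/ (1→3→5 rises), coda /jr/ (5→4 falls) ok → well-formed
[limk] — σ1 onset /l/, coda /mk/ (3→1 falls) ok → well-formed
[kfljiwl] — violates constraint 3: syllable 1 onset /kflj/ has 4 consonants (> 3) → ill-formed
[rjo] — σ1 onset /rj/ (4→5 rises), coda /∅/ ok → well-formed
[kmajv] — σ1 onset /km/ (1→3 rises), coda /jv/ (5→2 falls) ok → well-formed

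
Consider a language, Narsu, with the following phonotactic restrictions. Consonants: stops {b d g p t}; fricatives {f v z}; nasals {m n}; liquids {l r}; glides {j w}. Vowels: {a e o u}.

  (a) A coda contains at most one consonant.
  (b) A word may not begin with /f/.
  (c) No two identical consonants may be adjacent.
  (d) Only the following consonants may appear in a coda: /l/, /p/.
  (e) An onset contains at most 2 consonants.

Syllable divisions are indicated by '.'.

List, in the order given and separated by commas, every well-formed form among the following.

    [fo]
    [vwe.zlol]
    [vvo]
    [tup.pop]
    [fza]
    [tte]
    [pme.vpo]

[vwe.zlol], [pme.vpo]

[fo] — violates constraint (b): word begins with /f/ → ill-formed
[vwe.zlol] — σ1 onset /vw/ (2C), coda /∅/ ok; σ2 onset /zl/ (2C), coda /l/ ok → well-formed
[vvo] — violates constraint (c): adjacent identical consonants /vv/ → ill-formed
[tup.pop] — violates constraint (c): adjacent identical consonants /pp/ → ill-formed
[fza] — violates constraint (b): word begins with /f/ → ill-formed
[tte] — violates constraint (c): adjacent identical consonants /tt/ → ill-formed
[pme.vpo] — σ1 onset /pm/ (2C), coda /∅/ ok; σ2 onset /vp/ (2C), coda /∅/ ok → well-formed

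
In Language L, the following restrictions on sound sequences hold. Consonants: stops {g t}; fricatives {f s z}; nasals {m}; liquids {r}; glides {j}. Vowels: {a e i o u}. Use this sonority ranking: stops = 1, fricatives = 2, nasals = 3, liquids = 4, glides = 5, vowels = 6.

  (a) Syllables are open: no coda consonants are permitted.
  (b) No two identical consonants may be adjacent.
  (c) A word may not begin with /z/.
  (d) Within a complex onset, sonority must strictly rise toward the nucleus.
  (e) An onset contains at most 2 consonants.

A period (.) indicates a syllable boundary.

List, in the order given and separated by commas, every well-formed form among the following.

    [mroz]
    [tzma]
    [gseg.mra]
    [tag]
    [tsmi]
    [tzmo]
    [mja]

[mja]

[mroz] — violates constraint (a): syllable 1 coda /z/ has 1 consonant (> 0) → ill-formed
[tzma] — violates constraint (e): syllable 1 onset /tzm/ has 3 consonants (> 2) → ill-formed
[gseg.mra] — violates constraint (a): syllable 1 coda /g/ has 1 consonant (> 0) → ill-formed
[tag] — violates constraint (a): syllable 1 coda /g/ has 1 consonant (> 0) → ill-formed
[tsmi] — violates constraint (e): syllable 1 onset /tsm/ has 3 consonants (> 2) → ill-formed
[tzmo] — violates constraint (e): syllable 1 onset /tzm/ has 3 consonants (> 2) → ill-formed
[mja] — σ1 onset /mj/ (3→5 rises), coda /∅/ ok → well-formed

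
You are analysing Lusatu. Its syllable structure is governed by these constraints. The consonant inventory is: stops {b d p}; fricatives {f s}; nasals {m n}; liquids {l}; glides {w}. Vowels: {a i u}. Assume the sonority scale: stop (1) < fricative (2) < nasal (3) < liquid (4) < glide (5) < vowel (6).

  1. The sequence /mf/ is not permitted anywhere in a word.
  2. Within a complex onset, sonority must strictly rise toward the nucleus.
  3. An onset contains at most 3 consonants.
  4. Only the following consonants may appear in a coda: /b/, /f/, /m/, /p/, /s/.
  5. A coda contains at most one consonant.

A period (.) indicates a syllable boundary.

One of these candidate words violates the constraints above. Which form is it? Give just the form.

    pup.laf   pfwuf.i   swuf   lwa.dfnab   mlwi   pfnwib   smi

pup.laf — σ1 onset /p/, coda /p/ ok; σ2 onset /l/, coda /f/ ok → phonotactically legal
pfwuf.i — σ1 onset /pfw/ (1→2→5 rises), coda /f/ ok; σ2 onset /∅/, coda /∅/ ok → phonotactically legal
swuf — σ1 onset /sw/ (2→5 rises), coda /f/ ok → phonotactically legal
lwa.dfnab — σ1 onset /lw/ (4→5 rises), coda /∅/ ok; σ2 onset /dfn/ (1→2→3 rises), coda /b/ ok → phonotactically legal
mlwi — σ1 onset /mlw/ (3→4→5 rises), coda /∅/ ok → phonotactically legal
pfnwib — violates constraint 3: syllable 1 onset /pfnw/ has 4 consonants (> 3) → phonotactically illegal
smi — σ1 onset /sm/ (2→3 rises), coda /∅/ ok → phonotactically legal

pfnwib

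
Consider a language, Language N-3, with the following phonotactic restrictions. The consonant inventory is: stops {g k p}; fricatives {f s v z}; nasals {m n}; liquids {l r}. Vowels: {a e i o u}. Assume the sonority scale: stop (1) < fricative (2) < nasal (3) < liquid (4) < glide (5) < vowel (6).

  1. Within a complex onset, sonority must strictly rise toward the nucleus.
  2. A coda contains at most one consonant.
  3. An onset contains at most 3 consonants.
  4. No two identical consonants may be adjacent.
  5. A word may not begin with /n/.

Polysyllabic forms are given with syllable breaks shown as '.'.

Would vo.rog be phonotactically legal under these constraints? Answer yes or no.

yes

vo.rog — σ1 onset /v/, coda /∅/ ok; σ2 onset /r/, coda /g/ ok → phonotactically legal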